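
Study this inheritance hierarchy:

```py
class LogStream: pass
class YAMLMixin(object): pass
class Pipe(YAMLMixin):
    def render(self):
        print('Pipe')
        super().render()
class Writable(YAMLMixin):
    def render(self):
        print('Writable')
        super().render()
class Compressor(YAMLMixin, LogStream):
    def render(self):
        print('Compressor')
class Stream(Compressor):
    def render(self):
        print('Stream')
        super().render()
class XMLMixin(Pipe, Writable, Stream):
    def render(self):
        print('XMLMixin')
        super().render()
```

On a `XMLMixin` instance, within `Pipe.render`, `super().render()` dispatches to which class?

Writable

L[XMLMixin] = XMLMixin + merge(L[Pipe], L[Writable], L[Stream], [Pipe Writable Stream])
  take Pipe:  [Pipe YAMLMixin object] + [Writable YAMLMixin object] + [Stream Compressor YAMLMixin LogStream object] + [Pipe Writable Stream]
  take Writable:  [YAMLMixin object] + [Writable YAMLMixin object] + [Stream Compressor YAMLMixin LogStream object] + [Writable Stream]
  take Stream:  [YAMLMixin object] + [YAMLMixin object] + [Stream Compressor YAMLMixin LogStream object] + [Stream]
  take Compressor:  [YAMLMixin object] + [YAMLMixin object] + [Compressor YAMLMixin LogStream object]
  take YAMLMixin:  [YAMLMixin object] + [YAMLMixin object] + [YAMLMixin LogStream object]
  take LogStream:  [object] + [object] + [LogStream object]
  take object:  [object] + [object] + [object]
MRO: XMLMixin Pipe Writable Stream Compressor YAMLMixin LogStream object
super() in Pipe.render on a XMLMixin instance goes to the class after Pipe in XMLMixin's MRO: Writable.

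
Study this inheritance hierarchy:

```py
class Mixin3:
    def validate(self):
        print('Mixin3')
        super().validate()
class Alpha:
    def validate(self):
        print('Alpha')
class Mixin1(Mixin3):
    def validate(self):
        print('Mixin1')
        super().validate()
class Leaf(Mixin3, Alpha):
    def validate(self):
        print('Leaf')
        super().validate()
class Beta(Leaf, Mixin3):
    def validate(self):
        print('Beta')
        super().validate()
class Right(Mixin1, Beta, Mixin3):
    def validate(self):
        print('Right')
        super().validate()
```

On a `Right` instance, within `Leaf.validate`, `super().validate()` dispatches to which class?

L[Right] = Right + merge(L[Mixin1], L[Beta], L[Mixin3], [Mixin1 Beta Mixin3])
  take Mixin1:  [Mixin1 Mixin3 object] + [Beta Leaf Mixin3 Alpha object] + [Mixin3 object] + [Mixin1 Beta Mixin3]
  take Beta:  [Mixin3 object] + [Beta Leaf Mixin3 Alpha object] + [Mixin3 object] + [Beta Mixin3]
  take Leaf:  [Mixin3 object] + [Leaf Mixin3 Alpha object] + [Mixin3 object] + [Mixin3]
  take Mixin3:  [Mixin3 object] + [Mixin3 Alpha object] + [Mixin3 object] + [Mixin3]
  take Alpha:  [object] + [Alpha object] + [object]
  take object:  [object] + [object] + [object]
MRO: Right Mixin1 Beta Leaf Mixin3 Alpha object
super() in Leaf.validate on a Right instance goes to the class after Leaf in Right's MRO: Mixin3.

Mixin3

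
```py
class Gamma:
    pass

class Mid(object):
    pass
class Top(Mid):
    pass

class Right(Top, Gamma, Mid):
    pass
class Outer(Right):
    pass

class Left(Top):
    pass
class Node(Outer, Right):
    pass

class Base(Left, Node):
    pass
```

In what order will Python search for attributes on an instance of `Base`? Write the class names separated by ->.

L[Base] = Base + merge(L[Left], L[Node], [Left Node])
  take Left:  [Left Top Mid object] + [Node Outer Right Top Gamma Mid object] + [Left Node]
  take Node:  [Top Mid object] + [Node Outer Right Top Gamma Mid object] + [Node]
  take Outer:  [Top Mid object] + [Outer Right Top Gamma Mid object]
  take Right:  [Top Mid object] + [Right Top Gamma Mid object]
  take Top:  [Top Mid object] + [Top Gamma Mid object]
  take Gamma:  [Mid object] + [Gamma Mid object]
  take Mid:  [Mid object] + [Mid object]
  take object:  [object] + [object]

Base -> Left -> Node -> Outer -> Right -> Top -> Gamma -> Mid -> object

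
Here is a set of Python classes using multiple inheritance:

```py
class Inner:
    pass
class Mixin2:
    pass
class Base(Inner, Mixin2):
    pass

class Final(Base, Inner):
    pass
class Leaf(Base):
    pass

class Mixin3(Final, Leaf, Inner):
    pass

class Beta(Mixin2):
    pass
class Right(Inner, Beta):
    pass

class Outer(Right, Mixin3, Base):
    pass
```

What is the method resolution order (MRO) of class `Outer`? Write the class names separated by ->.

Outer -> Right -> Mixin3 -> Final -> Leaf -> Base -> Inner -> Beta -> Mixin2 -> object

L[Outer] = Outer + merge(L[Right], L[Mixin3], L[Base], [Right Mixin3 Base])
  take Right:  [Right Inner Beta Mixin2 object] + [Mixin3 Final Leaf Base Inner Mixin2 object] + [Base Inner Mixin2 object] + [Right Mixin3 Base]
  take Mixin3:  [Inner Beta Mixin2 object] + [Mixin3 Final Leaf Base Inner Mixin2 object] + [Base Inner Mixin2 object] + [Mixin3 Base]
  take Final:  [Inner Beta Mixin2 object] + [Final Leaf Base Inner Mixin2 object] + [Base Inner Mixin2 object] + [Base]
  take Leaf:  [Inner Beta Mixin2 object] + [Leaf Base Inner Mixin2 object] + [Base Inner Mixin2 object] + [Base]
  take Base:  [Inner Beta Mixin2 object] + [Base Inner Mixin2 object] + [Base Inner Mixin2 object] + [Base]
  take Inner:  [Inner Beta Mixin2 object] + [Inner Mixin2 object] + [Inner Mixin2 object]
  take Beta:  [Beta Mixin2 object] + [Mixin2 object] + [Mixin2 object]
  take Mixin2:  [Mixin2 object] + [Mixin2 object] + [Mixin2 object]
  take object:  [object] + [object] + [object]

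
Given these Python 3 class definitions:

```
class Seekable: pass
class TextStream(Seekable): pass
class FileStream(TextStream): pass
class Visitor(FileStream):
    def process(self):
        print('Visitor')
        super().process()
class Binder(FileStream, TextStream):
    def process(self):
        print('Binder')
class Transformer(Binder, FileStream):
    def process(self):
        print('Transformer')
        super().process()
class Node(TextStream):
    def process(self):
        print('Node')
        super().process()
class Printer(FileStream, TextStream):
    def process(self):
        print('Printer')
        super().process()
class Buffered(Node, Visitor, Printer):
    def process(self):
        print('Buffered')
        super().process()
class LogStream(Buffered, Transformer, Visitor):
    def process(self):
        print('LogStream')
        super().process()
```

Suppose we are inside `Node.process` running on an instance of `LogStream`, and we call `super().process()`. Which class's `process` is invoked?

Transformer

L[LogStream] = LogStream + merge(L[Buffered], L[Transformer], L[Visitor], [Buffered Transformer Visitor])
  take Buffered:  [Buffered Node Visitor Printer FileStream TextStream Seekable object] + [Transformer Binder FileStream TextStream Seekable object] + [Visitor FileStream TextStream Seekable object] + [Buffered Transformer Visitor]
  take Node:  [Node Visitor Printer FileStream TextStream Seekable object] + [Transformer Binder FileStream TextStream Seekable object] + [Visitor FileStream TextStream Seekable object] + [Transformer Visitor]
  take Transformer:  [Visitor Printer FileStream TextStream Seekable object] + [Transformer Binder FileStream TextStream Seekable object] + [Visitor FileStream TextStream Seekable object] + [Transformer Visitor]
  take Visitor:  [Visitor Printer FileStream TextStream Seekable object] + [Binder FileStream TextStream Seekable object] + [Visitor FileStream TextStream Seekable object] + [Visitor]
  take Printer:  [Printer FileStream TextStream Seekable object] + [Binder FileStream TextStream Seekable object] + [FileStream TextStream Seekable object]
  take Binder:  [FileStream TextStream Seekable object] + [Binder FileStream TextStream Seekable object] + [FileStream TextStream Seekable object]
  take FileStream:  [FileStream TextStream Seekable object] + [FileStream TextStream Seekable object] + [FileStream TextStream Seekable object]
  take TextStream:  [TextStream Seekable object] + [TextStream Seekable object] + [TextStream Seekable object]
  take Seekable:  [Seekable object] + [Seekable object] + [Seekable object]
  take object:  [object] + [object] + [object]
MRO: LogStream Buffered Node Transformer Visitor Printer Binder FileStream TextStream Seekable object
super() in Node.process on a LogStream instance goes to the class after Node in LogStream's MRO: Transformer.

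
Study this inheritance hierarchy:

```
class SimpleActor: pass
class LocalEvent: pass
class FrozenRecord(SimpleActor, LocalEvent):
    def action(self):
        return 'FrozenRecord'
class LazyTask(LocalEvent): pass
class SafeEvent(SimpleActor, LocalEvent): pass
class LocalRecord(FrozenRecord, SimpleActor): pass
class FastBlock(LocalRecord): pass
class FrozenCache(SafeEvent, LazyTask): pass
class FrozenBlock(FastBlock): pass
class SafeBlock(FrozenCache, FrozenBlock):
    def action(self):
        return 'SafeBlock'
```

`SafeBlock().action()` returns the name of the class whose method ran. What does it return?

L[SafeBlock] = SafeBlock + merge(L[FrozenCache], L[FrozenBlock], [FrozenCache FrozenBlock])
  take FrozenCache:  [FrozenCache SafeEvent SimpleActor LazyTask LocalEvent object] + [FrozenBlock FastBlock LocalRecord FrozenRecord SimpleActor LocalEvent object] + [FrozenCache FrozenBlock]
  take SafeEvent:  [SafeEvent SimpleActor LazyTask LocalEvent object] + [FrozenBlock FastBlock LocalRecord FrozenRecord SimpleActor LocalEvent object] + [FrozenBlock]
  take FrozenBlock:  [SimpleActor LazyTask LocalEvent object] + [FrozenBlock FastBlock LocalRecord FrozenRecord SimpleActor LocalEvent object] + [FrozenBlock]
  take FastBlock:  [SimpleActor LazyTask LocalEvent object] + [FastBlock LocalRecord FrozenRecord SimpleActor LocalEvent object]
  take LocalRecord:  [SimpleActor LazyTask LocalEvent object] + [LocalRecord FrozenRecord SimpleActor LocalEvent object]
  take FrozenRecord:  [SimpleActor LazyTask LocalEvent object] + [FrozenRecord SimpleActor LocalEvent object]
  take SimpleActor:  [SimpleActor LazyTask LocalEvent object] + [SimpleActor LocalEvent object]
  take LazyTask:  [LazyTask LocalEvent object] + [LocalEvent object]
  take LocalEvent:  [LocalEvent object] + [LocalEvent object]
  take object:  [object] + [object]
MRO: SafeBlock FrozenCache SafeEvent FrozenBlock FastBlock LocalRecord FrozenRecord SimpleActor LazyTask LocalEvent object
action is defined in: FrozenRecord, SafeBlock. First along the MRO is SafeBlock.

SafeBlock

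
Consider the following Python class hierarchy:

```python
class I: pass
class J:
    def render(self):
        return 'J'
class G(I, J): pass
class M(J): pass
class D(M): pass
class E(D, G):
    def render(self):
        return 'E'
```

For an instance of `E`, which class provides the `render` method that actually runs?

L[E] = E + merge(L[D], L[G], [D G])
  take D:  [D M J object] + [G I J object] + [D G]
  take M:  [M J object] + [G I J object] + [G]
  take G:  [J object] + [G I J object] + [G]
  take I:  [J object] + [I J object]
  take J:  [J object] + [J object]
  take object:  [object] + [object]
MRO: E D M G I J object
render is defined in: E, J. First along the MRO is E.

E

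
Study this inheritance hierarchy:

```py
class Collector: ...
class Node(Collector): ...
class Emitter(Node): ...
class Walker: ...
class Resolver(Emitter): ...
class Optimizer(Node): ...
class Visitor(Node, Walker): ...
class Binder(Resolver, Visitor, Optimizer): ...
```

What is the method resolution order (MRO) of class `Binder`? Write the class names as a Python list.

[Binder, Resolver, Emitter, Visitor, Optimizer, Node, Collector, Walker, object]

L[Binder] = Binder + merge(L[Resolver], L[Visitor], L[Optimizer], [Resolver Visitor Optimizer])
  take Resolver:  [Resolver Emitter Node Collector object] + [Visitor Node Collector Walker object] + [Optimizer Node Collector object] + [Resolver Visitor Optimizer]
  take Emitter:  [Emitter Node Collector object] + [Visitor Node Collector Walker object] + [Optimizer Node Collector object] + [Visitor Optimizer]
  take Visitor:  [Node Collector object] + [Visitor Node Collector Walker object] + [Optimizer Node Collector object] + [Visitor Optimizer]
  take Optimizer:  [Node Collector object] + [Node Collector Walker object] + [Optimizer Node Collector object] + [Optimizer]
  take Node:  [Node Collector object] + [Node Collector Walker object] + [Node Collector object]
  take Collector:  [Collector object] + [Collector Walker object] + [Collector object]
  take Walker:  [object] + [Walker object] + [object]
  take object:  [object] + [object] + [object]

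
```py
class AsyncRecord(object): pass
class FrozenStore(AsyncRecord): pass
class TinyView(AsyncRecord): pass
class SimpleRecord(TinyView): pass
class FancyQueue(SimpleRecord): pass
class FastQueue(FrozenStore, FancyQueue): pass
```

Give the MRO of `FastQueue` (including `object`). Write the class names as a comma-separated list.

FastQueue, FrozenStore, FancyQueue, SimpleRecord, TinyView, AsyncRecord, object

L[FastQueue] = FastQueue + merge(L[FrozenStore], L[FancyQueue], [FrozenStore FancyQueue])
  take FrozenStore:  [FrozenStore AsyncRecord object] + [FancyQueue SimpleRecord TinyView AsyncRecord object] + [FrozenStore FancyQueue]
  take FancyQueue:  [AsyncRecord object] + [FancyQueue SimpleRecord TinyView AsyncRecord object] + [FancyQueue]
  take SimpleRecord:  [AsyncRecord object] + [SimpleRecord TinyView AsyncRecord object]
  take TinyView:  [AsyncRecord object] + [TinyView AsyncRecord object]
  take AsyncRecord:  [AsyncRecord object] + [AsyncRecord object]
  take object:  [object] + [object]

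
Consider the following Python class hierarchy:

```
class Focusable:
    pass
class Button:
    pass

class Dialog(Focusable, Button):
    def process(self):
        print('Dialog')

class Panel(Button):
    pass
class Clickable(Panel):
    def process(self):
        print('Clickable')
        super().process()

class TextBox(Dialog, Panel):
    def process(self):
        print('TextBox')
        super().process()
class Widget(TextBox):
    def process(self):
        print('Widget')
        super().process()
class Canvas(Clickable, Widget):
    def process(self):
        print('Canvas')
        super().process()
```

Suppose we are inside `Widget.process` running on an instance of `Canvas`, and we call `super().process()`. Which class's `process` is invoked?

L[Canvas] = Canvas + merge(L[Clickable], L[Widget], [Clickable Widget])
  take Clickable:  [Clickable Panel Button object] + [Widget TextBox Dialog Focusable Panel Button object] + [Clickable Widget]
  take Widget:  [Panel Button object] + [Widget TextBox Dialog Focusable Panel Button object] + [Widget]
  take TextBox:  [Panel Button object] + [TextBox Dialog Focusable Panel Button object]
  take Dialog:  [Panel Button object] + [Dialog Focusable Panel Button object]
  take Focusable:  [Panel Button object] + [Focusable Panel Button object]
  take Panel:  [Panel Button object] + [Panel Button object]
  take Button:  [Button object] + [Button object]
  take object:  [object] + [object]
MRO: Canvas Clickable Widget TextBox Dialog Focusable Panel Button object
super() in Widget.process on a Canvas instance goes to the class after Widget in Canvas's MRO: TextBox.

TextBox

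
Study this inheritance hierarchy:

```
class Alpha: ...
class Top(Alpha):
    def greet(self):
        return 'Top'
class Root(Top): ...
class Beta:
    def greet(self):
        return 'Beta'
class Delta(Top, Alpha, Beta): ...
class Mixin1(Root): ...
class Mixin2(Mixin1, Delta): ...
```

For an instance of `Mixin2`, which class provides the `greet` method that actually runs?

Top

L[Mixin2] = Mixin2 + merge(L[Mixin1], L[Delta], [Mixin1 Delta])
  take Mixin1:  [Mixin1 Root Top Alpha object] + [Delta Top Alpha Beta object] + [Mixin1 Delta]
  take Root:  [Root Top Alpha object] + [Delta Top Alpha Beta object] + [Delta]
  take Delta:  [Top Alpha object] + [Delta Top Alpha Beta object] + [Delta]
  take Top:  [Top Alpha object] + [Top Alpha Beta object]
  take Alpha:  [Alpha object] + [Alpha Beta object]
  take Beta:  [object] + [Beta object]
  take object:  [object] + [object]
MRO: Mixin2 Mixin1 Root Delta Top Alpha Beta object
greet is defined in: Beta, Top. First along the MRO is Top.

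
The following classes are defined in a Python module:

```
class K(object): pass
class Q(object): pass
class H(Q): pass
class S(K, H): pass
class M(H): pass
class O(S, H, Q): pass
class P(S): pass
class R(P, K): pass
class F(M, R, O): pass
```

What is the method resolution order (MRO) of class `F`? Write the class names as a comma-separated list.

F, M, R, P, O, S, K, H, Q, object

L[F] = F + merge(L[M], L[R], L[O], [M R O])
  take M:  [M H Q object] + [R P S K H Q object] + [O S K H Q object] + [M R O]
  take R:  [H Q object] + [R P S K H Q object] + [O S K H Q object] + [R O]
  take P:  [H Q object] + [P S K H Q object] + [O S K H Q object] + [O]
  take O:  [H Q object] + [S K H Q object] + [O S K H Q object] + [O]
  take S:  [H Q object] + [S K H Q object] + [S K H Q object]
  take K:  [H Q object] + [K H Q object] + [K H Q object]
  take H:  [H Q object] + [H Q object] + [H Q object]
  take Q:  [Q object] + [Q object] + [Q object]
  take object:  [object] + [object] + [object]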